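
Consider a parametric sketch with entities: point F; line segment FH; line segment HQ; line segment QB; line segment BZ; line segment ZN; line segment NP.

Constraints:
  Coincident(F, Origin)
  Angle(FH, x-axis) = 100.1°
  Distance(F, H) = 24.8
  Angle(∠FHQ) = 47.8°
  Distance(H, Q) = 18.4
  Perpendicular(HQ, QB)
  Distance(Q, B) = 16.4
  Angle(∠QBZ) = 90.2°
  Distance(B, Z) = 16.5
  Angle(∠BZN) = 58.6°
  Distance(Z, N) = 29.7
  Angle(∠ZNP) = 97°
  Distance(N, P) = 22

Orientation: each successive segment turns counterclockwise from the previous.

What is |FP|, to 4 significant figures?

27.62

∠BZN = 58.6° gives ZN at 173.5° from the x-axis; with |ZN| = 29.7, N = (-22.00, 16.21). ∠ZNP = 97.0° gives NP at -103.5° from the x-axis; with |NP| = 22.0, P = (-27.13, -5.182). Then |FP| = |P − F| = 27.62.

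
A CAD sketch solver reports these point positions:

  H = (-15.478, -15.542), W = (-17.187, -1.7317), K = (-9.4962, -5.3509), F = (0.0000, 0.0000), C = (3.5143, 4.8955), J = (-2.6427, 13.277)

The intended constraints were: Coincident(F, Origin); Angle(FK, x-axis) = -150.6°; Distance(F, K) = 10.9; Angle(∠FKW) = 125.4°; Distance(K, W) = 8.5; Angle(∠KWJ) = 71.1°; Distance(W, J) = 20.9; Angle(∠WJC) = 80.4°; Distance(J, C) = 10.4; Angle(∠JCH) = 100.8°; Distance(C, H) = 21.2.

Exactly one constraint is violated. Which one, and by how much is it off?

Distance(C, H) = 21.2 — off by 6.70.

F = (0.00, 0.00) ✓; FK at -150.6° ✓; |FK| = 10.90 ✓; ∠FKW = 125.4° ✓; |KW| = 8.500 ✓; ∠KWJ = 71.10° ✓; |WJ| = 20.90 ✓; ∠WJC = 80.40° ✓; |JC| = 10.40 ✓; ∠JCH = 100.8° ✓; |CH| = 27.90 ✗.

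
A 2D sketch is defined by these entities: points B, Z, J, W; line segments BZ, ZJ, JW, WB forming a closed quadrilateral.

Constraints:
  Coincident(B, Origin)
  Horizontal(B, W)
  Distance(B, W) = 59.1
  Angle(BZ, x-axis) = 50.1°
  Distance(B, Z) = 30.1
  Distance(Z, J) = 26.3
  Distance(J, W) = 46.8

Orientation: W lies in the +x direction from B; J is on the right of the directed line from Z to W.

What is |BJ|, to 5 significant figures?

12.563

Checks: |ZJ| = 26.30 ✓; |JW| = 46.80 ✓.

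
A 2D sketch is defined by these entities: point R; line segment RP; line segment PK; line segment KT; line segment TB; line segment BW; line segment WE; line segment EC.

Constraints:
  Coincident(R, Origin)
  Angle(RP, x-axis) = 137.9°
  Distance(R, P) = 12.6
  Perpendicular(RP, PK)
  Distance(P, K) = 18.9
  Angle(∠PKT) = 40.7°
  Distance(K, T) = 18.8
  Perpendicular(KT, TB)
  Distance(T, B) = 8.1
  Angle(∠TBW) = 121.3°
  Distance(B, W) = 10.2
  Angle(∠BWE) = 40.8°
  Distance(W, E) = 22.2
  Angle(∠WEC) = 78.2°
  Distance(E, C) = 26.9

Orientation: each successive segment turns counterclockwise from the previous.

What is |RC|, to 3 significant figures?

18.0

R is at the origin; RP runs at 137.9° with length 12.6, so P = (-9.35, 8.45). RP ⟂ PK, so PK runs at -132°; with |PK| = 18.9, K = (-22.0, -5.58). ∠PKT = 40.7° gives KT at 7.20° from the x-axis; with |KT| = 18.8, T = (-3.37, -3.22). The perpendicularity gives TB at right angles to KT, so TB runs at 97.2°; with |TB| = 8.1, B = (-4.38, 4.82). ∠TBW = 121.3° gives BW at 156° from the x-axis; with |BW| = 10.2, W = (-13.7, 8.98). ∠BWE = 40.8° gives WE at -64.9° from the x-axis; with |WE| = 22.2, E = (-4.28, -11.1). ∠WEC = 78.2° gives EC at 36.9° from the x-axis; with |EC| = 26.9, C = (17.2, 5.03). Then |RC| = |C − R| = 18.0.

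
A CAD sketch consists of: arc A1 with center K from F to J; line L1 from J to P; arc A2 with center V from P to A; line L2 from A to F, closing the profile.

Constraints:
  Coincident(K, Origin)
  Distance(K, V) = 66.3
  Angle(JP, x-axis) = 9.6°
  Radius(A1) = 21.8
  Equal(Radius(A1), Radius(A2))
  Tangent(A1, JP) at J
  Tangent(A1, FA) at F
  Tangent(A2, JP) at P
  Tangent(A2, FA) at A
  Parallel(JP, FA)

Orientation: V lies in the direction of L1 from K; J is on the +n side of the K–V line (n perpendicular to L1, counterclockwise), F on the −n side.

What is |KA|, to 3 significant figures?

69.8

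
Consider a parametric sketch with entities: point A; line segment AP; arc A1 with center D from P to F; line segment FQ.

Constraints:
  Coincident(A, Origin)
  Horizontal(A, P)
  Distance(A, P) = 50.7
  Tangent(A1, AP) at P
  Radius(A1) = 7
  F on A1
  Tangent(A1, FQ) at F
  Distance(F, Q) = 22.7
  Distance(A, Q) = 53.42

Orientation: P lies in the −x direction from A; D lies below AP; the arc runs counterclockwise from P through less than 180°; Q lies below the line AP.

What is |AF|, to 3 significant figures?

57.6

A is at the origin; A and P share the same y with |AP| = 50.7 and P on the −x side, so P = (-50.7, 0.00). The tangent condition forces DP to be normal to AP, so D = P + (0, -7) = (-50.7, -7.00). Since DF ⟂ FQ (tangency), |DQ| = √(7.0² + 22.7²) = 23.8 regardless of where F sits on A1. So Q lies on both circle(A, 53.42) and circle(D, 23.8); the below-AP intersection is Q = (-44.3, -29.9). F is the foot of the tangent from Q: F = (-56.6, -10.8).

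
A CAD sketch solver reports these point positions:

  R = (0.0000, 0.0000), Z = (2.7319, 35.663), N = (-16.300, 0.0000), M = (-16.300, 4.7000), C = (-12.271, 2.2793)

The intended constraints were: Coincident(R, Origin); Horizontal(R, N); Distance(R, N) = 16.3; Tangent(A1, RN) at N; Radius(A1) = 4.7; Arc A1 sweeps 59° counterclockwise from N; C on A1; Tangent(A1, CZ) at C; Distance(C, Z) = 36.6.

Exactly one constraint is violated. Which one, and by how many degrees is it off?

Tangent(A1, CZ) at C — off by 6.80°.

R = (0.00, 0.00) ✓; R.y = 0.00, N.y = 0.00 ✓; |RN| = 16.30 ✓; ∠(MN, NR) = 90.00° ✓; |MN| = 4.700 ✓; bearing(M→C) − bearing(M→N) = 59.00° ✓; |MC| = 4.700 ✓; ∠(MC, CZ) = 83.20° ✗; |CZ| = 36.60 ✓.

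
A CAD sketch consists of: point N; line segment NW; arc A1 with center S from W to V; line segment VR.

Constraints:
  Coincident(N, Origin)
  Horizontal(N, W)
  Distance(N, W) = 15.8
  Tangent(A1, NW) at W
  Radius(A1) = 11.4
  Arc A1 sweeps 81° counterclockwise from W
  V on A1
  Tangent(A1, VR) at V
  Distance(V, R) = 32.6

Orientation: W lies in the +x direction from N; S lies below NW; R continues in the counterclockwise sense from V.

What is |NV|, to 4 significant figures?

10.63

A1 meets NW tangentially, so SW is at right angles to NW, so S = W + (0, -11.4) = (15.80, -11.40). On A1, W sits at bearing 90° from S; an 81° counterclockwise sweep puts V at bearing 171°, so V = S + 11.4·(cos 171°, sin 171°) = (4.540, -9.617). Then |NV| = |V − N| = 10.63.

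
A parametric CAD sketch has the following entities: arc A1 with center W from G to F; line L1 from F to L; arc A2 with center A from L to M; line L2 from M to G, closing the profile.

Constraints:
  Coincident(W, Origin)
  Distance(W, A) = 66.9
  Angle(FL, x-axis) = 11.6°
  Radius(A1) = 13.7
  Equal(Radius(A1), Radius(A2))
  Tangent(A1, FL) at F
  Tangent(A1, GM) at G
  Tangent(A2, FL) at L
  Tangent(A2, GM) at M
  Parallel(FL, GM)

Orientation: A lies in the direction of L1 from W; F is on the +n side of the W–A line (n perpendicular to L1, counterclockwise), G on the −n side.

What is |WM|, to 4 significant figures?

68.29

Tangency of A1 to both parallel lines with radius 13.7 puts F and G at W ± 13.7·n: F = (-2.755, 13.42), G = (2.755, -13.42). Equal radii place L and M the same way about A: L = A + 13.7·n = (62.78, 26.87), M = A − 13.7·n = (68.29, 0.03193). Then |WM| = |M − W| = 68.29.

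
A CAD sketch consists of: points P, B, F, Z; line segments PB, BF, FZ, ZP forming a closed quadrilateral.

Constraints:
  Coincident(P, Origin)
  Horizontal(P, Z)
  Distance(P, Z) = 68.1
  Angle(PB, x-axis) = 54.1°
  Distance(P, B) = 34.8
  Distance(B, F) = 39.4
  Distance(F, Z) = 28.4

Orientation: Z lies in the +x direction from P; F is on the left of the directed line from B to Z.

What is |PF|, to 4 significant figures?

65.67

Checks: |BF| = 39.40 ✓; |FZ| = 28.40 ✓.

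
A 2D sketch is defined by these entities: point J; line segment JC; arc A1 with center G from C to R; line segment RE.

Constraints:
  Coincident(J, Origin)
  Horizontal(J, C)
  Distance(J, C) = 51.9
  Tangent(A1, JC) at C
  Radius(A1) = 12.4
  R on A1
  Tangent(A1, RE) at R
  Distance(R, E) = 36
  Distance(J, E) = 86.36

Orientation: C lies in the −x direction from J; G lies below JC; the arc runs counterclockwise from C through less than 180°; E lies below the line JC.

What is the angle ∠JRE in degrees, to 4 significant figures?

116.2°

Checks: |GC| = 12.40 ✓; |GR| = 12.40 ✓; ∠(GR, RE) = 90.00° ✓; |RE| = 36.00 ✓; |JE| = 86.36 ✓.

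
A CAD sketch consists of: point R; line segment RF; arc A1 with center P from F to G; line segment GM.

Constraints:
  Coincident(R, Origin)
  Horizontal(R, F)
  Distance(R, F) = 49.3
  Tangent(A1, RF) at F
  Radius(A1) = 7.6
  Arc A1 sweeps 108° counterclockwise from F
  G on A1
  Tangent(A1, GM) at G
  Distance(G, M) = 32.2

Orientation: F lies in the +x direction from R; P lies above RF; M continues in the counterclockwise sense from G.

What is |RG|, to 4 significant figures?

57.40

A1 meets RF tangentially, so PF is at right angles to RF, so P = F + (0, 7.6) = (49.30, 7.600). On A1, F sits at bearing -90° from P; a 108° counterclockwise sweep puts G at bearing 18°, so G = P + 7.6·(cos 18°, sin 18°) = (56.53, 9.949). Then |RG| = |G − R| = 57.40.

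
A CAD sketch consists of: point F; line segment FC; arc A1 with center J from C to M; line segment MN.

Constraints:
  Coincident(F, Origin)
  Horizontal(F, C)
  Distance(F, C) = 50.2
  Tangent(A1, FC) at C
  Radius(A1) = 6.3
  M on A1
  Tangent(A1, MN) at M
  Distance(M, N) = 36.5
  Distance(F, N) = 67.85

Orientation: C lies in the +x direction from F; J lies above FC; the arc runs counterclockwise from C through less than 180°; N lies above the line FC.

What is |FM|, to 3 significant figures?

56.9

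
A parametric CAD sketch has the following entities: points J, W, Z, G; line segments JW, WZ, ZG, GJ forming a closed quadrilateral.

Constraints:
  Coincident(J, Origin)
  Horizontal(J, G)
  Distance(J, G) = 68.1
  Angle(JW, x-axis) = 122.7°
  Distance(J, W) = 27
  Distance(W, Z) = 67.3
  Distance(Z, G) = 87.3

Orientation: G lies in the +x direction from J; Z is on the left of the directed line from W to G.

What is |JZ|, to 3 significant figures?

80.7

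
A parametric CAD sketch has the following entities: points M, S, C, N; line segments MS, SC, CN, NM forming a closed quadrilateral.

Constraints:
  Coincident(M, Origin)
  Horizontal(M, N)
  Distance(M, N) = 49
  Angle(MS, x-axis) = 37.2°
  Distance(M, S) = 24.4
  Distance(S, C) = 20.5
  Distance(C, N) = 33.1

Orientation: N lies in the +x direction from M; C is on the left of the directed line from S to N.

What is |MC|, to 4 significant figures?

44.78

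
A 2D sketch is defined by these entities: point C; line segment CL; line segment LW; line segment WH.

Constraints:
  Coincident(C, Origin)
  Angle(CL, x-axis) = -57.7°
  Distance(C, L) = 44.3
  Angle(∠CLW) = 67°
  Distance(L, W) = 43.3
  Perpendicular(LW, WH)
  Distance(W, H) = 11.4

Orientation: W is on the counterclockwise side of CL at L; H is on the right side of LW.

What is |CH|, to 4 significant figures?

58.29

C is at the origin; CL runs at -57.7° with length 44.3, so L = 44.3·(cos -57.7°, sin -57.7°) = (23.67, -37.45). ∠CLW = 67.0°, so LW runs at -57.7° + (180° − 67.0°) = 55.30° from the x-axis; with |LW| = 43.3, W = L + 43.3·(cos 55.30°, sin 55.30°) = (48.32, -1.846). LW is perpendicular to WH; with |WH| = 11.4 on the right of LW, H = W + 11.4·(0.8221, -0.5693) = (57.69, -8.336). Then |CH| = |H − C| = 58.29.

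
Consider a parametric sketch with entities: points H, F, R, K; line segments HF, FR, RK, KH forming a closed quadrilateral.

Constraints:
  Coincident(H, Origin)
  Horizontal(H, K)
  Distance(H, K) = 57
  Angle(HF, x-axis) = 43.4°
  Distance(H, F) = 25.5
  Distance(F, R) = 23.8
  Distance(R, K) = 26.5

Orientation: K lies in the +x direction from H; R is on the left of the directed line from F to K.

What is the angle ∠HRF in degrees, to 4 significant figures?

17.10°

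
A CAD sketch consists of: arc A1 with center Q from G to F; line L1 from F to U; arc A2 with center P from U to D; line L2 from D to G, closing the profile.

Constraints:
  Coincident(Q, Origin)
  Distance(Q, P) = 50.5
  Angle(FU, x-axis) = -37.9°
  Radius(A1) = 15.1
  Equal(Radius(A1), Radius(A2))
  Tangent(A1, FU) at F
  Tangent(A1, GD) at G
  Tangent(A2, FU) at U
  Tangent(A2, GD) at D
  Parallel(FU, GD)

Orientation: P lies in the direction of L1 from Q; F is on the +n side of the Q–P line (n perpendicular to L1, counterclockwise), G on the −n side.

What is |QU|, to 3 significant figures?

52.7

Tangency of A1 to both parallel lines with radius 15.1 puts F and G at Q ± 15.1·n: F = (9.28, 11.9), G = (-9.28, -11.9). Equal radii place U and D the same way about P: U = P + 15.1·n = (49.1, -19.1), D = P − 15.1·n = (30.6, -42.9). Then |QU| = |U − Q| = 52.7.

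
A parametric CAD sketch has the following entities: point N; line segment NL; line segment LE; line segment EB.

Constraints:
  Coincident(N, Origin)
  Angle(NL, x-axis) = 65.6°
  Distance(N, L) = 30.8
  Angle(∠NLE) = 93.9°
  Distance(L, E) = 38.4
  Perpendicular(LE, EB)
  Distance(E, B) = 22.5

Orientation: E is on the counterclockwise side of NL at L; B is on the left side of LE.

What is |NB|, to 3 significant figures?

41.3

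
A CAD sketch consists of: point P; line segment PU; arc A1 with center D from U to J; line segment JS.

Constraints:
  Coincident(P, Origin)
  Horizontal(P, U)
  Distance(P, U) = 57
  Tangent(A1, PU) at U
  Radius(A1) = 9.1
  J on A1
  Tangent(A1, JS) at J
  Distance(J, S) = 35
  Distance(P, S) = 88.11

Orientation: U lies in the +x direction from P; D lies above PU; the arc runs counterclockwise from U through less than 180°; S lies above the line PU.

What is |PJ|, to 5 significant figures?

65.475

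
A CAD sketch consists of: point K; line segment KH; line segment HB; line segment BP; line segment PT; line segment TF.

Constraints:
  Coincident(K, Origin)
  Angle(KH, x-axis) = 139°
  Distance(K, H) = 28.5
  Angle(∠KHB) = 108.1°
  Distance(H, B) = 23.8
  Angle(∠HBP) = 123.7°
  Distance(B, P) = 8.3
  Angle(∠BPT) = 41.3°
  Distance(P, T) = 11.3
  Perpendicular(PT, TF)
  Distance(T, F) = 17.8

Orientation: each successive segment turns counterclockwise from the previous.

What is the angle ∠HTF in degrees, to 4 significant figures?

92.18°

K is at the origin; KH runs at 139.0° with length 28.5, so H = (-21.51, 18.70). ∠KHB = 108.1° gives HB at -149.1° from the x-axis; with |HB| = 23.8, B = (-41.93, 6.475). ∠HBP = 123.7° gives BP at -92.80° from the x-axis; with |BP| = 8.3, P = (-42.34, -1.815). ∠BPT = 41.3° gives PT at 45.90° from the x-axis; with |PT| = 11.3, T = (-34.47, 6.300). The perpendicularity gives TF at right angles to PT, so TF runs at 135.9°; with |TF| = 17.8, F = (-47.26, 18.69). Then cos ∠HTF = TH·TF / (|TH||TF|), giving 92.18°.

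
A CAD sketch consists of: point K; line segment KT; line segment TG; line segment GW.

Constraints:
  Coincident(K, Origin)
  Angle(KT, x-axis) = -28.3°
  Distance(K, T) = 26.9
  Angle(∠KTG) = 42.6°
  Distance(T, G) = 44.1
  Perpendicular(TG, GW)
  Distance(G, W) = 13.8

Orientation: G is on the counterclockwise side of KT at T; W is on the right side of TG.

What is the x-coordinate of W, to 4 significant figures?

22.29

∠KTG = 42.6°, so TG runs at -28.3° + (180° − 42.6°) = 109.1° from the x-axis; with |TG| = 44.1, G = T + 44.1·(cos 109.1°, sin 109.1°) = (9.255, 28.92). TG ⟂ GW; with |GW| = 13.8 on the right of TG, W = G + 13.8·(0.9449, 0.3272) = (22.29, 33.43). So W.x = 22.29.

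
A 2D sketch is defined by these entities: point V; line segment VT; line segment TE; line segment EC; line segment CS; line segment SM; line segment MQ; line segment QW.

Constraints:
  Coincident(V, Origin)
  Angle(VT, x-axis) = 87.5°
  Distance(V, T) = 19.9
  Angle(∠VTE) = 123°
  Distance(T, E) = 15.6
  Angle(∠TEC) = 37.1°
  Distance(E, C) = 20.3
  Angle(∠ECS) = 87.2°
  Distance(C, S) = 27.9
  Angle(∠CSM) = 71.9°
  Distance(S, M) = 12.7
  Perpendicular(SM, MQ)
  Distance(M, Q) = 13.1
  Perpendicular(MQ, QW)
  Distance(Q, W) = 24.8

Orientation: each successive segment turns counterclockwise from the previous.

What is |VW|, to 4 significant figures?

17.71

V is at the origin; VT runs at 87.5° with length 19.9, so T = (0.8680, 19.88). ∠VTE = 123.0° gives TE at 144.5° from the x-axis; with |TE| = 15.6, E = (-11.83, 28.94). ∠TEC = 37.1° gives EC at -72.60° from the x-axis; with |EC| = 20.3, C = (-5.762, 9.569). ∠ECS = 87.2° gives CS at 20.20° from the x-axis; with |CS| = 27.9, S = (20.42, 19.20). ∠CSM = 71.9° gives SM at 128.3° from the x-axis; with |SM| = 12.7, M = (12.55, 29.17). SM ⟂ MQ, so MQ runs at -141.7°; with |MQ| = 13.1, Q = (2.271, 21.05). MQ ⟂ QW, so QW runs at -51.70°; with |QW| = 24.8, W = (17.64, 1.588). Then |VW| = |W − V| = 17.71.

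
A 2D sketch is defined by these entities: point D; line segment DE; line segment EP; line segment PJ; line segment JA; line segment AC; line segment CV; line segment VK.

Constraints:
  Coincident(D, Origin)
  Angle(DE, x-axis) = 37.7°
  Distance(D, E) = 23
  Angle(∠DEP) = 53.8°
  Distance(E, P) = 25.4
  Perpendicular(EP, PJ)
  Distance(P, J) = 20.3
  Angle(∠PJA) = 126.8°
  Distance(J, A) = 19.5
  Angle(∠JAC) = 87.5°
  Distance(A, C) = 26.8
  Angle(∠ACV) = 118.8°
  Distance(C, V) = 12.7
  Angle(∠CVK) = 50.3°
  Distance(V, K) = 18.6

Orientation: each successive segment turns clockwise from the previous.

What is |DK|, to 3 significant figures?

6.49

D is at the origin; DE runs at 37.7° with length 23.0, so E = (18.2, 14.1). ∠DEP = 53.8° gives EP at -88.5° from the x-axis; with |EP| = 25.4, P = (18.9, -11.3). The perpendicularity gives PJ at right angles to EP, so PJ runs at -178°; with |PJ| = 20.3, J = (-1.43, -11.9). ∠PJA = 126.8° gives JA at 128° from the x-axis; with |JA| = 19.5, A = (-13.5, 3.45). ∠JAC = 87.5° gives AC at 35.8° from the x-axis; with |AC| = 26.8, C = (8.22, 19.1). ∠ACV = 118.8° gives CV at -25.4° from the x-axis; with |CV| = 12.7, V = (19.7, 13.7). ∠CVK = 50.3° gives VK at -155° from the x-axis; with |VK| = 18.6, K = (2.82, 5.84). Then |DK| = |K − D| = 6.49.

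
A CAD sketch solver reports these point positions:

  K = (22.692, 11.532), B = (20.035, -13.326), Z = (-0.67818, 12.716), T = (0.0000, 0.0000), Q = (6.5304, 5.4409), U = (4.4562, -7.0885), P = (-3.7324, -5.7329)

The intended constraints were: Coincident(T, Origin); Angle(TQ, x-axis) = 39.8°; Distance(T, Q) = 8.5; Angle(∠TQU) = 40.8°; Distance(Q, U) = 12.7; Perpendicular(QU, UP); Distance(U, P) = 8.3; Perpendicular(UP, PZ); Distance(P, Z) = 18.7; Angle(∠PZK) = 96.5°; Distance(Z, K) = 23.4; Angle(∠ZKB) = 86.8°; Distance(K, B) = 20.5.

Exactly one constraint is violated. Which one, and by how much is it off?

Distance(K, B) = 20.5 — off by 4.50.

T = (0.00, 0.00) ✓; TQ at 39.80° ✓; |TQ| = 8.500 ✓; ∠TQU = 40.80° ✓; |QU| = 12.70 ✓; ∠(QU, UP) = 90.00° ✓; |UP| = 8.300 ✓; ∠(UP, PZ) = 90.00° ✓; |PZ| = 18.70 ✓; ∠PZK = 96.50° ✓; |ZK| = 23.40 ✓; ∠ZKB = 86.80° ✓; |KB| = 25.00 ✗.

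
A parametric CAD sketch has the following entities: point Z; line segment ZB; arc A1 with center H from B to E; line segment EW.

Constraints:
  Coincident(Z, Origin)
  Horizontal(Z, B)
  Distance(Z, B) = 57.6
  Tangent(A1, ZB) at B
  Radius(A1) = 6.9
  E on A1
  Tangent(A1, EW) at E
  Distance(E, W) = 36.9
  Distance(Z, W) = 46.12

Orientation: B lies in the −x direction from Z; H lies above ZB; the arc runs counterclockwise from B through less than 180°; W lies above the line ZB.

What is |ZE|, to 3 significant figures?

51.9

Z is at the origin; Z and B share the same y with |ZB| = 57.6 and B on the −x side, so B = (-57.6, 0.00). A1 meets ZB tangentially, so HB is at right angles to ZB, so H = B + (0, 6.9) = (-57.6, 6.90). Since HE ⟂ EW (tangency), |HW| = √(6.9² + 36.9²) = 37.5 regardless of where E sits on A1. So W lies on both circle(Z, 46.12) and circle(H, 37.5); the above-ZB intersection is W = (-31.4, 33.8). E is the foot of the tangent from W: E = (-51.9, 3.07).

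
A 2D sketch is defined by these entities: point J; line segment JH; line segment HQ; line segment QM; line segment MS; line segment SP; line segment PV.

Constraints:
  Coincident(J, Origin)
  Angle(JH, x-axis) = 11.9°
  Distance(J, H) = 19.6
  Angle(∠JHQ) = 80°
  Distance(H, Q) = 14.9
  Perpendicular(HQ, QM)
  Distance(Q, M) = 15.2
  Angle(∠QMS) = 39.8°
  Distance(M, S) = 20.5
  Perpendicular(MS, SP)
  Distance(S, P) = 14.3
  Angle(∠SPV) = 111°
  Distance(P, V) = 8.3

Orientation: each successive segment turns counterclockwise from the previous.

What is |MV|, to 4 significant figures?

21.47

J is at the origin; JH runs at 11.9° with length 19.6, so H = (19.18, 4.042). ∠JHQ = 80.0° gives HQ at 111.9° from the x-axis; with |HQ| = 14.9, Q = (13.62, 17.87). HQ is perpendicular to QM, so QM runs at -158.1°; with |QM| = 15.2, M = (-0.4819, 12.20). ∠QMS = 39.8° gives MS at -17.90° from the x-axis; with |MS| = 20.5, S = (19.03, 5.896). MS ⟂ SP, so SP runs at 72.10°; with |SP| = 14.3, P = (23.42, 19.50). ∠SPV = 111.0° gives PV at 141.1° from the x-axis; with |PV| = 8.3, V = (16.96, 24.72). Then |MV| = |V − M| = 21.47.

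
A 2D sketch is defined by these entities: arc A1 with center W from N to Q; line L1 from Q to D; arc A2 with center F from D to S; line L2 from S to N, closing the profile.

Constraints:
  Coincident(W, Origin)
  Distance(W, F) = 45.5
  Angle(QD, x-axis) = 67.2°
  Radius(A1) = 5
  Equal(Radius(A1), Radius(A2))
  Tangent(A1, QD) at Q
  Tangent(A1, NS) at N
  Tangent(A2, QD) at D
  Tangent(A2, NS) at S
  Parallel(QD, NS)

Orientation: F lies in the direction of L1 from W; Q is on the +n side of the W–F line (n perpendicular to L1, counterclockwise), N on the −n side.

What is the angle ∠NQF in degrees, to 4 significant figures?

83.73°

The slot axis is L1's direction at 67.2°, so u = (cos 67.2°, sin 67.2°) = (0.3875, 0.9219) and n = (−sin 67.2°, cos 67.2°) = (-0.9219, 0.3875). W is at the origin and F lies 45.5 along u from W, so F = 45.5·u = (17.63, 41.94). Tangency of A1 to both parallel lines with radius 5.0 puts Q and N at W ± 5.0·n: Q = (-4.609, 1.938), N = (4.609, -1.938). Then cos ∠NQF = QN·QF / (|QN||QF|), giving 83.73°.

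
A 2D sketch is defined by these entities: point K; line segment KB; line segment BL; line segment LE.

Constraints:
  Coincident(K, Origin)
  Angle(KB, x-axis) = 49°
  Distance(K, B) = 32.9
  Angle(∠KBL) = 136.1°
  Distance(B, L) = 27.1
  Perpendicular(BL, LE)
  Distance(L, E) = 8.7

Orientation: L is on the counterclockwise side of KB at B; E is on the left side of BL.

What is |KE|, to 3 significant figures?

52.7

K is at the origin; KB runs at 49.0° with length 32.9, so B = 32.9·(cos 49.0°, sin 49.0°) = (21.6, 24.8). ∠KBL = 136.1°, so BL runs at 49.0° + (180° − 136.1°) = 92.9° from the x-axis; with |BL| = 27.1, L = B + 27.1·(cos 92.9°, sin 92.9°) = (20.2, 51.9). The perpendicularity gives LE at right angles to BL; with |LE| = 8.7 on the left of BL, E = L + 8.7·(-0.999, -0.0506) = (11.5, 51.5). Then |KE| = |E − K| = 52.7.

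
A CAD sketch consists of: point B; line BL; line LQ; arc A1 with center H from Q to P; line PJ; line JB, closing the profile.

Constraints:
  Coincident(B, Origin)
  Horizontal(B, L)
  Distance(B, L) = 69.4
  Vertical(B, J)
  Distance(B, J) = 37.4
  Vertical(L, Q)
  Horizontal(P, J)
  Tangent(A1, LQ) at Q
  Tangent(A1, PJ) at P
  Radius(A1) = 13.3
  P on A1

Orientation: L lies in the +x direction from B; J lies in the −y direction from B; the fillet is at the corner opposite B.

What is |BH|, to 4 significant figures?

61.06

B is at the origin; BL is horizontal with |BL| = 69.4 and L on the +x side, so L = (69.40, 0.000). B and J share the same x with |BJ| = 37.4 and J on the −y side, so J = (0.000, -37.40). The virtual corner opposite B is at (69.40, -37.40). Tangency of A1 to LQ means the radius HQ is perpendicular to LQ and the tangent condition forces HP to be normal to PJ, with radius 13.3, so the center H sits 13.3 in from both sides at H = (56.10, -24.10). Then |BH| = |H − B| = 61.06.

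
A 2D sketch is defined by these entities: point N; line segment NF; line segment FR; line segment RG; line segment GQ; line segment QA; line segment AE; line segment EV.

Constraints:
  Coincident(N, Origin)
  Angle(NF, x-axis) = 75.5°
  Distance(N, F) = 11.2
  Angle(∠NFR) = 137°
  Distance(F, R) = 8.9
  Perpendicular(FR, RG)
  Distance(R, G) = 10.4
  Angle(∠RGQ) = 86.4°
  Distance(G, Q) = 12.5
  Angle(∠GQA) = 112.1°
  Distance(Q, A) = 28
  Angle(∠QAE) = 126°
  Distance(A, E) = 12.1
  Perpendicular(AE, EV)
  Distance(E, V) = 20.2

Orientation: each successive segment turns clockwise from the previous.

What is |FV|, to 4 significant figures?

18.66

N is at the origin; NF runs at 75.5° with length 11.2, so F = (2.804, 10.84). ∠NFR = 137.0° gives FR at 32.50° from the x-axis; with |FR| = 8.9, R = (10.31, 15.63). FR ⟂ RG, so RG runs at -57.50°; with |RG| = 10.4, G = (15.90, 6.854). ∠RGQ = 86.4° gives GQ at -151.1° from the x-axis; with |GQ| = 12.5, Q = (4.955, 0.8129). ∠GQA = 112.1° gives QA at 141.0° from the x-axis; with |QA| = 28.0, A = (-16.81, 18.43). ∠QAE = 126.0° gives AE at 87.00° from the x-axis; with |AE| = 12.1, E = (-16.17, 30.52). The perpendicularity gives EV at right angles to AE, so EV runs at -3.000°; with |EV| = 20.2, V = (4.001, 29.46). Then |FV| = |V − F| = 18.66.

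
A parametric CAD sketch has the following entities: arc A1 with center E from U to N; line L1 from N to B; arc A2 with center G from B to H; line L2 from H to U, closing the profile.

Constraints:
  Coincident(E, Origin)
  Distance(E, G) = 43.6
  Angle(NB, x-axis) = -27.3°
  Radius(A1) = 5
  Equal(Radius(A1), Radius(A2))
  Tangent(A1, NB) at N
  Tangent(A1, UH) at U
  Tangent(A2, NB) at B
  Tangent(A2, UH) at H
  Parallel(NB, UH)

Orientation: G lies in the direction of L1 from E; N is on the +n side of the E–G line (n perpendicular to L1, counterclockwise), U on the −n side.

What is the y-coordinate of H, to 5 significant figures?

-24.440

The slot axis is L1's direction at -27.3°, so u = (cos -27.3°, sin -27.3°) = (0.88862, -0.45865) and n = (−sin -27.3°, cos -27.3°) = (0.45865, 0.88862). E is at the origin and G lies 43.6 along u from E, so G = 43.6·u = (38.744, -19.997). Tangency of A1 to both parallel lines with radius 5.0 puts N and U at E ± 5.0·n: N = (2.2932, 4.4431), U = (-2.2932, -4.4431). Equal radii place B and H the same way about G: B = G + 5.0·n = (41.037, -15.554), H = G − 5.0·n = (36.450, -24.440). So H.y = -24.440.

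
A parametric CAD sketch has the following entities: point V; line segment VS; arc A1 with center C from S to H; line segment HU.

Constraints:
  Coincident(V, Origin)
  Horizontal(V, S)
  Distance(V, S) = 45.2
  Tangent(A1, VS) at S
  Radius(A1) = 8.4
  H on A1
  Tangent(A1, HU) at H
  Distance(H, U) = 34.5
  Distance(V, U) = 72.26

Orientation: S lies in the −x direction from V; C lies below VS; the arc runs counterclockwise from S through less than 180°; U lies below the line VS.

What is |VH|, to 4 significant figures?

53.91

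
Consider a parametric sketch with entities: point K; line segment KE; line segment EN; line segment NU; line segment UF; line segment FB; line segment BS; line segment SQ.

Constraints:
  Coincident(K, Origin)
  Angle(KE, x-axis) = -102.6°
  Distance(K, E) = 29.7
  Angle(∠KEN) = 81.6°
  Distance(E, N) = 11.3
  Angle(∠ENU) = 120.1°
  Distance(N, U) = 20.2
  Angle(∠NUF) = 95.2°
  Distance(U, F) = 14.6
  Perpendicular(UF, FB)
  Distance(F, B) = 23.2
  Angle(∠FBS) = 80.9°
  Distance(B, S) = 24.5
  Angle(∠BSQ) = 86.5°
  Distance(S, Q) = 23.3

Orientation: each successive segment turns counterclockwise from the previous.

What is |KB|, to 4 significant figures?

23.87

∠NUF = 95.2° gives UF at 140.5° from the x-axis; with |UF| = 14.6, F = (4.908, -3.838). UF is perpendicular to FB, so FB runs at -129.5°; with |FB| = 23.2, B = (-9.849, -21.74). Then |KB| = |B − K| = 23.87.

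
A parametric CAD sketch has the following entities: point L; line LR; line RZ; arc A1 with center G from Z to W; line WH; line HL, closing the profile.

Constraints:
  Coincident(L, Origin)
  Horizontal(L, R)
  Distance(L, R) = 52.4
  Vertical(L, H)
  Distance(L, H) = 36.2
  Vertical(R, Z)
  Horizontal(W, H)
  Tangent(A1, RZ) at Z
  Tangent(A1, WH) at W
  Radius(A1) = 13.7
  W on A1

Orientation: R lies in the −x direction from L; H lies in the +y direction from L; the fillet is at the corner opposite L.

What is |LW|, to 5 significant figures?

52.992

L is at the origin; L and R share the same y with |LR| = 52.4 and R on the −x side, so R = (-52.400, 0.0000). L and H share the same x with |LH| = 36.2 and H on the +y side, so H = (0.0000, 36.200). The virtual corner opposite L is at (-52.400, 36.200). Since A1 is tangent to RZ there, GZ ⟂ RZ and since A1 is tangent to WH there, GW ⟂ WH, with radius 13.7, so the center G sits 13.7 in from both sides at G = (-38.700, 22.500). That places the tangent points at Z = (-52.400, 22.500) on RZ and W = (-38.700, 36.200) on WH. Then |LW| = |W − L| = 52.992.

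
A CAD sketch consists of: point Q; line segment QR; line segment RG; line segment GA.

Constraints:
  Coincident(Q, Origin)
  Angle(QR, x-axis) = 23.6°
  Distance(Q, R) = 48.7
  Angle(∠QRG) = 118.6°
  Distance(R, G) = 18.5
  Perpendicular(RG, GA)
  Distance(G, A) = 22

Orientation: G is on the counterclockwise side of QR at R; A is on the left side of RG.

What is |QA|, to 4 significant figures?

46.68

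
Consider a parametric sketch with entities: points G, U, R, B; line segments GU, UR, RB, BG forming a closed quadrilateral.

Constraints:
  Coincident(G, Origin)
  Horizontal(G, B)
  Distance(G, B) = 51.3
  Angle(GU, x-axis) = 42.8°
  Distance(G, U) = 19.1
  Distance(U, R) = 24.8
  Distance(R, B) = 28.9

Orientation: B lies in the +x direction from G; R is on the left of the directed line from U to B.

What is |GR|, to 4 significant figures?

43.53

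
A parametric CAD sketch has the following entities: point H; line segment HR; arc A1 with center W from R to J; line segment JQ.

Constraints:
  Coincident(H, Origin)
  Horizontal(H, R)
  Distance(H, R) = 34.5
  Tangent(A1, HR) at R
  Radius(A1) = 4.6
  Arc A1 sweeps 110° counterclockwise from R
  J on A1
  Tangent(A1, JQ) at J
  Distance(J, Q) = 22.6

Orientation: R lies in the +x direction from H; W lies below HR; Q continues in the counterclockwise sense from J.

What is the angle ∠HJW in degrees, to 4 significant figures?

148.4°

H is at the origin; HR is horizontal with |HR| = 34.5 and R on the +x side, so R = (34.50, 0.000). Since A1 is tangent to HR there, WR ⟂ HR, so W = R + (0, -4.6) = (34.50, -4.600). On A1, R sits at bearing 90° from W; a 110° counterclockwise sweep puts J at bearing 200°, so J = W + 4.6·(cos 200°, sin 200°) = (30.18, -6.173). Then cos ∠HJW = JH·JW / (|JH||JW|), giving 148.4°.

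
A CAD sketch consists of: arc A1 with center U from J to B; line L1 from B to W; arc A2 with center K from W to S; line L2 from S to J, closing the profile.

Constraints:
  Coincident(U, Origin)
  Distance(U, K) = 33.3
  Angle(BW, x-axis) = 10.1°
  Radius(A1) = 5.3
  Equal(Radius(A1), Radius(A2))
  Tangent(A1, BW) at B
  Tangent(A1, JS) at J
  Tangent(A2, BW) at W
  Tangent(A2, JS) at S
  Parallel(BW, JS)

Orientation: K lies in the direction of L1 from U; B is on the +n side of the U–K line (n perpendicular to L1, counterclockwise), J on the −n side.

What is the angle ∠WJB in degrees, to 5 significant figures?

72.343°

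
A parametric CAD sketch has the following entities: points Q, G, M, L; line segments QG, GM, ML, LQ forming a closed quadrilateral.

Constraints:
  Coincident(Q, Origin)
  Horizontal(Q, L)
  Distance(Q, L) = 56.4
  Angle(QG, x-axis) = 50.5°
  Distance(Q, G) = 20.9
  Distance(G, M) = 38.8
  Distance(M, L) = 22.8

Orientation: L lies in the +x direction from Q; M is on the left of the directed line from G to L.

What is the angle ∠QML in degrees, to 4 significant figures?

78.79°

Checks: |GM| = 38.80 ✓; |ML| = 22.80 ✓.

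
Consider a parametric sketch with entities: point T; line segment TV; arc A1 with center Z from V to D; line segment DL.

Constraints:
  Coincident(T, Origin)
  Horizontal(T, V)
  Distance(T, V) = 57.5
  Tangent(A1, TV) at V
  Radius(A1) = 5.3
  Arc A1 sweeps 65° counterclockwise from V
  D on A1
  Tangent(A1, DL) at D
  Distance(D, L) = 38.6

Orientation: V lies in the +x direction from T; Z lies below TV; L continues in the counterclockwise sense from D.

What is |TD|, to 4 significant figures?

52.79

T is at the origin; TV is horizontal with |TV| = 57.5 and V on the +x side, so V = (57.50, 0.000). A1 meets TV tangentially, so ZV is at right angles to TV, so Z = V + (0, -5.3) = (57.50, -5.300). On A1, V sits at bearing 90° from Z; a 65° counterclockwise sweep puts D at bearing 155°, so D = Z + 5.3·(cos 155°, sin 155°) = (52.70, -3.060). Then |TD| = |D − T| = 52.79.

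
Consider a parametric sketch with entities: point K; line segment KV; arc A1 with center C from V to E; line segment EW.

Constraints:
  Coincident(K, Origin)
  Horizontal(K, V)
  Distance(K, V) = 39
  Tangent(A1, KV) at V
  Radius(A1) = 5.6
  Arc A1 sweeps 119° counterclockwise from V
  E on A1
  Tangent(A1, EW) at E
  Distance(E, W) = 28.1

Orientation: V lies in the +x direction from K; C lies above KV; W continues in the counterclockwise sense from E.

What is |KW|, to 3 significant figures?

44.7

On A1, V sits at bearing -90° from C; a 119° counterclockwise sweep puts E at bearing 29°, so E = C + 5.6·(cos 29°, sin 29°) = (43.9, 8.31). Tangency of A1 to EW means the radius CE is perpendicular to EW, so EW runs along (−sin 29°, cos 29°); with |EW| = 28.1, W = (30.3, 32.9). Then |KW| = |W − K| = 44.7.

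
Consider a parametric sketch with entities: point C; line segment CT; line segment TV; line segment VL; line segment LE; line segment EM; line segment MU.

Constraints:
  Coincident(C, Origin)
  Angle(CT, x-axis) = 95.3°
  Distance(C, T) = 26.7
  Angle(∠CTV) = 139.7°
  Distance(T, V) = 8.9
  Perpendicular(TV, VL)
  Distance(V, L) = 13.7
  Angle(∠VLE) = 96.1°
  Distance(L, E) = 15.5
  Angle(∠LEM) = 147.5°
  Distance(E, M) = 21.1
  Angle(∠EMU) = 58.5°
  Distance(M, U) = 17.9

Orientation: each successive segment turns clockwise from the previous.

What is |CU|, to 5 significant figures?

23.143

C is at the origin; CT runs at 95.3° with length 26.7, so T = (-2.4663, 26.586). ∠CTV = 139.7° gives TV at 55.000° from the x-axis; with |TV| = 8.9, V = (2.6385, 33.876). The perpendicularity gives VL at right angles to TV, so VL runs at -35.000°; with |VL| = 13.7, L = (13.861, 26.018). ∠VLE = 96.1° gives LE at -118.90° from the x-axis; with |LE| = 15.5, E = (6.3700, 12.449). ∠LEM = 147.5° gives EM at -151.40° from the x-axis; with |EM| = 21.1, M = (-12.155, 2.3482). ∠EMU = 58.5° gives MU at 87.100° from the x-axis; with |MU| = 17.9, U = (-11.250, 20.225). Then |CU| = |U − C| = 23.143.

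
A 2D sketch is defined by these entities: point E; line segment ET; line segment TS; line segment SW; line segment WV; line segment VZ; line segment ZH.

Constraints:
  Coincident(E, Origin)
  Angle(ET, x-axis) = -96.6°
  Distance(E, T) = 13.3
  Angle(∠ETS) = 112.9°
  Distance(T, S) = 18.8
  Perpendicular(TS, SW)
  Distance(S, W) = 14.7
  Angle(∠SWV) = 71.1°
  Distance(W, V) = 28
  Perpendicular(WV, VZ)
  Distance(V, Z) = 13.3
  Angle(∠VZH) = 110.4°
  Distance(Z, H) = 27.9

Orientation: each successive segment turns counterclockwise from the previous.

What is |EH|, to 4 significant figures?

35.76

E is at the origin; ET runs at -96.6° with length 13.3, so T = (-1.529, -13.21). ∠ETS = 112.9° gives TS at -29.50° from the x-axis; with |TS| = 18.8, S = (14.83, -22.47). TS ⟂ SW, so SW runs at 60.50°; with |SW| = 14.7, W = (22.07, -9.675). ∠SWV = 71.1° gives WV at 169.4° from the x-axis; with |WV| = 28.0, V = (-5.450, -4.525). The perpendicularity gives VZ at right angles to WV, so VZ runs at -100.6°; with |VZ| = 13.3, Z = (-7.896, -17.60). ∠VZH = 110.4° gives ZH at -31.00° from the x-axis; with |ZH| = 27.9, H = (16.02, -31.97). Then |EH| = |H − E| = 35.76.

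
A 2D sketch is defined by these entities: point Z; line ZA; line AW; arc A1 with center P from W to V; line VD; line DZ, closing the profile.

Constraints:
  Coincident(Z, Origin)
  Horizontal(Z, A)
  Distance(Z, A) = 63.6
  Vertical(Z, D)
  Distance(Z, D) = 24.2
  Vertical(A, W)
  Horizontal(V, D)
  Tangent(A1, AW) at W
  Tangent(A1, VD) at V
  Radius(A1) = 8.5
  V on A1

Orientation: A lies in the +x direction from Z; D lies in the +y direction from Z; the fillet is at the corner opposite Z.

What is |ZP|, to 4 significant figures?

57.29

Z is at the origin; ZA is horizontal with |ZA| = 63.6 and A on the +x side, so A = (63.60, 0.000). ZD is vertical with |ZD| = 24.2 and D on the +y side, so D = (0.000, 24.20). The virtual corner opposite Z is at (63.60, 24.20). Tangency of A1 to AW means the radius PW is perpendicular to AW and since A1 is tangent to VD there, PV ⟂ VD, with radius 8.5, so the center P sits 8.5 in from both sides at P = (55.10, 15.70). Then |ZP| = |P − Z| = 57.29.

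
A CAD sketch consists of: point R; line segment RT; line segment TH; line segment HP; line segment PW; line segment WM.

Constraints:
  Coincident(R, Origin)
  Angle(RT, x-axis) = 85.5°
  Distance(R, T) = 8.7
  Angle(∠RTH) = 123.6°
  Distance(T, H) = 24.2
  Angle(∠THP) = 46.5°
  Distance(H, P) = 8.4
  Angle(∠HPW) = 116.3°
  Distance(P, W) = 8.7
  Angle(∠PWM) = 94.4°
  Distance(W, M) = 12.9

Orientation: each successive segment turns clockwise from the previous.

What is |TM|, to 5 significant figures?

15.816

R is at the origin; RT runs at 85.5° with length 8.7, so T = (0.68259, 8.6732). ∠RTH = 123.6° gives TH at 29.100° from the x-axis; with |TH| = 24.2, H = (21.828, 20.442). ∠THP = 46.5° gives HP at -104.40° from the x-axis; with |HP| = 8.4, P = (19.739, 12.306). ∠HPW = 116.3° gives PW at -168.10° from the x-axis; with |PW| = 8.7, W = (11.226, 10.512). ∠PWM = 94.4° gives WM at 106.30° from the x-axis; with |WM| = 12.9, M = (7.6053, 22.894). Then |TM| = |M − T| = 15.816.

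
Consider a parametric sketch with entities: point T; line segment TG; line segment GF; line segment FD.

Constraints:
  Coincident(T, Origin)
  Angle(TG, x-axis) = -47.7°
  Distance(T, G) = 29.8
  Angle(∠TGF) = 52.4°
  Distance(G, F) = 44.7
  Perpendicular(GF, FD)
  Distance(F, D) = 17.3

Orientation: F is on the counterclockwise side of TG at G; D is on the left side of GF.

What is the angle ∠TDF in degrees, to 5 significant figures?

103.39°

T is at the origin; TG runs at -47.7° with length 29.8, so G = 29.8·(cos -47.7°, sin -47.7°) = (20.056, -22.041). ∠TGF = 52.4°, so GF runs at -47.7° + (180° − 52.4°) = 79.900° from the x-axis; with |GF| = 44.7, F = G + 44.7·(cos 79.900°, sin 79.900°) = (27.895, 21.966). The perpendicularity gives FD at right angles to GF; with |FD| = 17.3 on the left of GF, D = F + 17.3·(-0.98450, 0.17537) = (10.863, 25.000). Then cos ∠TDF = DT·DF / (|DT||DF|), giving 103.39°.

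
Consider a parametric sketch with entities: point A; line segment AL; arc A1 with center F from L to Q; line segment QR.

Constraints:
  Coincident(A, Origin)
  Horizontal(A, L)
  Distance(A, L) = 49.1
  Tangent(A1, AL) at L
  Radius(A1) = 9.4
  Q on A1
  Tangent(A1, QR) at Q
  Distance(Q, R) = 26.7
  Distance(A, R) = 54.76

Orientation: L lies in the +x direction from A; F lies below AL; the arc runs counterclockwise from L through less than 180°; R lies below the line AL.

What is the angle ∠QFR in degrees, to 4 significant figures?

70.60°

A is at the origin; AL is horizontal with |AL| = 49.1 and L on the +x side, so L = (49.10, 0.000). Since A1 is tangent to AL there, FL ⟂ AL, so F = L + (0, -9.4) = (49.10, -9.400). Since FQ ⟂ QR (tangency), |FR| = √(9.4² + 26.7²) = 28.31 regardless of where Q sits on A1. So R lies on both circle(A, 54.76) and circle(F, 28.31); the below-AL intersection is R = (40.84, -36.48). Q is the foot of the tangent from R: Q = (39.71, -9.800).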